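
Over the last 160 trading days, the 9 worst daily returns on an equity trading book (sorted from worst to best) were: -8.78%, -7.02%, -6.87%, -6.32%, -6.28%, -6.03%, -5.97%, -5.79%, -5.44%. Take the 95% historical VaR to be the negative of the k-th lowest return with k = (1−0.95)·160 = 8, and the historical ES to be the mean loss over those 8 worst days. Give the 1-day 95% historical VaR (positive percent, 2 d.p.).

k = 8; the 8th lowest return is -5.79%, so VaR = 5.79%.

5.79%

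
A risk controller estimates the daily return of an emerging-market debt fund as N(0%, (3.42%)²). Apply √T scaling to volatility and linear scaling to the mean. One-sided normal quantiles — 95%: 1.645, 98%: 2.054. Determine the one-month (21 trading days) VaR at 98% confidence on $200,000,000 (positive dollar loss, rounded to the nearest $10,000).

$64,380,000

σ_{21d} = 3.42% × √21 = 15.672%.
VaR = 2.054 × 15.672% = 32.190%.
On $200,000,000: 0.32190 × $200,000,000 = $64,380,000.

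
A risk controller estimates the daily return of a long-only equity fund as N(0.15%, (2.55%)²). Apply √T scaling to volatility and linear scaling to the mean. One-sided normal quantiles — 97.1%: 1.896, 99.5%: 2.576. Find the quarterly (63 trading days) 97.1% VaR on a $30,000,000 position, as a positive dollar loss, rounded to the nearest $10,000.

σ_{63d} = 2.55% × √63 = 20.240%; μ_{63d} = 63 × 0.15% = 9.450%.
VaR = −(9.450%) + 1.896 × 20.240% = 28.925%.
On $30,000,000: 0.28925 × $30,000,000 = $8,677,500.

$8,680,000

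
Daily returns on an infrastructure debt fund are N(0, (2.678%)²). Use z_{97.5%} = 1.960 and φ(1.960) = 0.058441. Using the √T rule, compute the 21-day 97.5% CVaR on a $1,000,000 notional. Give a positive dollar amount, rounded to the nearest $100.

$286,900

σ_{21d} = 2.678% × √21 = 12.272%.
ES multiplier = φ(z)/(1−α) = 0.058441/0.025 = 2.338.
ES = 12.272% × 2.338 = 28.692%; on $1,000,000: $286,920.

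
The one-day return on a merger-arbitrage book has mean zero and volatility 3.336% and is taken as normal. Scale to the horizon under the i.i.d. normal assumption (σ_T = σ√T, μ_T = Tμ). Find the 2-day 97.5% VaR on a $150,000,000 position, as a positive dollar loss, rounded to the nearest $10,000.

$13,870,000

At 97.5%, z = 1.960.
σ_{2d} = 3.336% × √2 = 4.718%.
VaR = 1.960 × 4.718% = 9.247%.
On $150,000,000: 0.09247 × $150,000,000 = $13,870,500.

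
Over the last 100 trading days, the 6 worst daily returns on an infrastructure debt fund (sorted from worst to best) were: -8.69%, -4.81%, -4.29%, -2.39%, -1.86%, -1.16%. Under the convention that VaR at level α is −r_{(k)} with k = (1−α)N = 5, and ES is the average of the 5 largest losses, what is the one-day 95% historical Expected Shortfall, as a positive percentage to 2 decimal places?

The 5 worst returns sum to -22.04%.
ES = −(-22.04%) / 5 = 4.408% ≈ 4.41%.

4.41%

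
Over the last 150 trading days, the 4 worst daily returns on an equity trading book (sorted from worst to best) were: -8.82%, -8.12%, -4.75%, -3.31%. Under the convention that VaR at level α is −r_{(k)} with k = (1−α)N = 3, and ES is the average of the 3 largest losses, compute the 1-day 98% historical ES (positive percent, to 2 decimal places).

The 3 worst returns sum to -21.69%.
ES = −(-21.69%) / 3 = 7.23%.

7.23%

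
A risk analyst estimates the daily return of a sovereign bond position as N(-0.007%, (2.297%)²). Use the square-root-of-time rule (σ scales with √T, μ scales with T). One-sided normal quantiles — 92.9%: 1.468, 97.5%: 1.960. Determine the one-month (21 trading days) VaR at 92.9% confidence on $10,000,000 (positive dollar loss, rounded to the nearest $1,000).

$1,560,000

σ_{21d} = 2.297% × √21 = 10.526%; μ_{21d} = 21 × -0.007% = -0.147%.
VaR = −(-0.147%) + 1.468 × 10.526% = 15.599%.
On $10,000,000: 0.15599 × $10,000,000 = $1,559,900.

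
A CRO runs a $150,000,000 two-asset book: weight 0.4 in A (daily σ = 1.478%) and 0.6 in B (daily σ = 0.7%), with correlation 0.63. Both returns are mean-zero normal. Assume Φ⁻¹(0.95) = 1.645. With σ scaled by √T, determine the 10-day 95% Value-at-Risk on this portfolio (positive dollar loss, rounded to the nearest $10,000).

σ_p = √(0.4²·1.478² + 0.6²·0.7² + 2·0.63·0.4·0.6·1.478·0.7) = 0.916%.
σ_{10d} = 0.916% × √10 = 2.897%.
VaR = 1.645 × 2.897% = 4.766%; on $150,000,000 that is $7,149,000.

$7,150,000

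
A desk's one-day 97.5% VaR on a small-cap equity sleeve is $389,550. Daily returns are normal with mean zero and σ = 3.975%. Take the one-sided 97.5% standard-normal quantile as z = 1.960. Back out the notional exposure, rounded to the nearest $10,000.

VaR as a fraction of value: z·σ = 1.960 × 3.975% = 7.791%.
Position = $389,550 / 0.07791 = $5,000,000.

$5,000,000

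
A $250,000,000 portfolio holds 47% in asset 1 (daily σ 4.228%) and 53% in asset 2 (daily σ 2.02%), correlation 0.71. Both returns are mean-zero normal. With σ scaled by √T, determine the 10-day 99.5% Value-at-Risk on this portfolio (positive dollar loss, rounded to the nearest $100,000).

σ_p = √(0.47²·4.228² + 0.53²·2.02² + 2·0.71·0.47·0.53·4.228·2.02) = 2.849%.
σ_{10d} = 2.849% × √10 = 9.009%.
z(99.5%) = 2.576.
VaR = 2.576 × 9.009% = 23.207%; on $250,000,000 that is $58,017,500.

$58,000,000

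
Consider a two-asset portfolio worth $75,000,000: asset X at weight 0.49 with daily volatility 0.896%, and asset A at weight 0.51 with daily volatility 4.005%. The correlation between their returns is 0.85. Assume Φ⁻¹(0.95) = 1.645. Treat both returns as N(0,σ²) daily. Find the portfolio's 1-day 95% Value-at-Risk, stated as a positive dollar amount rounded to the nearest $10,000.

σ_p² = 0.49²·0.896² + 0.51²·4.005² + 2·0.85·0.49·0.51·0.896·4.005 = 5.8893 (%²).
σ_p = √5.8893 = 2.427%.
VaR = 1.645 × 2.427% = 3.992%; on $75,000,000 that is $2,994,000.

$2,990,000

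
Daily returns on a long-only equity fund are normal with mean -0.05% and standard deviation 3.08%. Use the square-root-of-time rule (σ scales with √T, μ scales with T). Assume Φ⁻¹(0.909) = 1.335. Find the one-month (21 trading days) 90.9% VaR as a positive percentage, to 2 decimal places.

σ_{21d} = 3.08% × √21 = 14.114%; μ_{21d} = 21 × -0.05% = -1.050%.
VaR = −(-1.050%) + 1.335 × 14.114% = 19.892%.

19.89%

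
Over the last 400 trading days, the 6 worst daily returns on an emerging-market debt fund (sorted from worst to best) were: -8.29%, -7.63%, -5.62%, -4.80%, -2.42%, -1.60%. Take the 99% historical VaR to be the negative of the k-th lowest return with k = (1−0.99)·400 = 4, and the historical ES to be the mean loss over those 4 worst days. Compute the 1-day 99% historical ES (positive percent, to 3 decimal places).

6.585%

The 4 worst returns sum to -26.34%.
ES = −(-26.34%) / 4 = 6.585%.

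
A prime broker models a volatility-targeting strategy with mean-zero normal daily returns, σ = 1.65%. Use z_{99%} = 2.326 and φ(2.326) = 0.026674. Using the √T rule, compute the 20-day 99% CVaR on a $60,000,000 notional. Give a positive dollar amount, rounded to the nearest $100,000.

σ_{20d} = 1.65% × √20 = 7.379%.
ES multiplier = φ(z)/(1−α) = 0.026674/0.01 = 2.667.
ES = 7.379% × 2.667 = 19.680%; on $60,000,000: $11,808,000.

$11,800,000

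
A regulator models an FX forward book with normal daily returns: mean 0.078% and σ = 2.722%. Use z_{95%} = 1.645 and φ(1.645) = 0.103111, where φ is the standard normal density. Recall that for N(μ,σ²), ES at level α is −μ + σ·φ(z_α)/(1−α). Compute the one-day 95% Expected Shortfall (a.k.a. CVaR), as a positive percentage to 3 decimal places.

Tail multiplier: φ(z)/(1−α) = 0.103111 / 0.05 = 2.062.
ES = −(0.078%) + 2.722% × 2.062 = 5.535%.

5.535%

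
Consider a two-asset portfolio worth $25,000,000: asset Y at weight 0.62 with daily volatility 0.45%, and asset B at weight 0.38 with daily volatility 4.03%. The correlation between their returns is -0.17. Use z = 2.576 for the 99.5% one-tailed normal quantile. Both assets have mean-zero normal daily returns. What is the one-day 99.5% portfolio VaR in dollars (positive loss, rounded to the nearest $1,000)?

$972,000

σ_p² = 0.62²·0.45² + 0.38²·4.03² + 2·-0.17·0.62·0.38·0.45·4.03 = 2.2778 (%²).
σ_p = √2.2778 = 1.509%.
VaR = 2.576 × 1.509% = 3.887%; on $25,000,000 that is $971,750.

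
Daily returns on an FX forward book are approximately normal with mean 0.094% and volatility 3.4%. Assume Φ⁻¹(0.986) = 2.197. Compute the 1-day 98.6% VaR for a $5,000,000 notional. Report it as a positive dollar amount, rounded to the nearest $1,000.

$369,000

VaR = −μ + z·σ = −(0.094%) + 2.197 × 3.4% = 7.376%.
On $5,000,000: 0.07376 × $5,000,000 = $368,800.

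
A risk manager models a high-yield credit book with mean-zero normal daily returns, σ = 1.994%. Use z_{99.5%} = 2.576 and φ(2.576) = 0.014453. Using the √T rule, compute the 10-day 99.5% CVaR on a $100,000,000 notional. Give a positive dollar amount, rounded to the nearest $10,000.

$18,230,000

σ_{10d} = 1.994% × √10 = 6.306%.
ES multiplier = φ(z)/(1−α) = 0.014453/0.005 = 2.891.
ES = 6.306% × 2.891 = 18.231%; on $100,000,000: $18,231,000.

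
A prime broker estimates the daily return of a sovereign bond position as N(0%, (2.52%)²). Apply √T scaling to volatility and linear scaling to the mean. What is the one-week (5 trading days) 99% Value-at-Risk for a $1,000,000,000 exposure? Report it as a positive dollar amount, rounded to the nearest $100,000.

At 99%, z = 2.326.
σ_{5d} = 2.52% × √5 = 5.635%.
VaR = 2.326 × 5.635% = 13.107%.
On $1,000,000,000: 0.13107 × $1,000,000,000 = $131,070,000.

$131,100,000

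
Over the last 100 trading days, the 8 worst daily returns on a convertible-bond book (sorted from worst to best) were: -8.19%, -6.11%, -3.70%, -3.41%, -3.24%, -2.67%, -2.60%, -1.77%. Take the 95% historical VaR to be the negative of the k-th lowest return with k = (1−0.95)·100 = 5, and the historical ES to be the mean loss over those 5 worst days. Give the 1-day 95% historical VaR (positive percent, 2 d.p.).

3.24%

k = 5; the 5th lowest return is -3.24%, so VaR = 3.24%.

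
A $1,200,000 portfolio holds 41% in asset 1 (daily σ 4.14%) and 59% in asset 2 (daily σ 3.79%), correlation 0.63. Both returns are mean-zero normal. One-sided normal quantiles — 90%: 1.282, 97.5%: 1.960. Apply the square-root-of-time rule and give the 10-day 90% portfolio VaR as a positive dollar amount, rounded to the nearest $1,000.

σ_p = √(0.41²·4.14² + 0.59²·3.79² + 2·0.63·0.41·0.59·4.14·3.79) = 3.559%.
σ_{10d} = 3.559% × √10 = 11.255%.
VaR = 1.282 × 11.255% = 14.429%; on $1,200,000 that is $173,148.

$173,000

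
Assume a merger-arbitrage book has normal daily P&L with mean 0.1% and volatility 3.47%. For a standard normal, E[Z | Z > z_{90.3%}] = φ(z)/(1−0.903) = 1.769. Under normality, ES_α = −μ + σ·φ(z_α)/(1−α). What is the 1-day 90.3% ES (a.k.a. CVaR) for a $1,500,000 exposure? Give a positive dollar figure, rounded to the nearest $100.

ES = −(0.1%) + 3.47% × 1.769 = 6.038%.
On $1,500,000: 0.06038 × $1,500,000 = $90,570.

$90,600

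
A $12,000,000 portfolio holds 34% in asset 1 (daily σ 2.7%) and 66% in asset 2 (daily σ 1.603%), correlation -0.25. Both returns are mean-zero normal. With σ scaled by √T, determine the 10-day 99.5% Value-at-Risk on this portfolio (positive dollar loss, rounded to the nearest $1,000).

$1,188,000

σ_p = √(0.34²·2.7² + 0.66²·1.603² + 2·-0.25·0.34·0.66·2.7·1.603) = 1.215%.
σ_{10d} = 1.215% × √10 = 3.842%.
z(99.5%) = 2.576.
VaR = 2.576 × 3.842% = 9.897%; on $12,000,000 that is $1,187,640.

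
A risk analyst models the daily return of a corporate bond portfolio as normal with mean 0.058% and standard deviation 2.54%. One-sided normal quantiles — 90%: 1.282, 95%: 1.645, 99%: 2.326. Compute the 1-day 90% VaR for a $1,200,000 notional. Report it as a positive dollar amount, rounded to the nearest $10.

VaR = −μ + z·σ = −(0.058%) + 1.282 × 2.54% = 3.198%.
On $1,200,000: 0.03198 × $1,200,000 = $38,376.

$38,380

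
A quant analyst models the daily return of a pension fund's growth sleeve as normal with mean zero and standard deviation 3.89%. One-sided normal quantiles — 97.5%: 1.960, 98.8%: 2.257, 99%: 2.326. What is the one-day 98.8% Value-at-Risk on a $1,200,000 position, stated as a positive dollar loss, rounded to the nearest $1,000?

VaR = z·σ = 2.257 × 3.89% = 8.780%.
On $1,200,000: 0.08780 × $1,200,000 = $105,360.

$105,000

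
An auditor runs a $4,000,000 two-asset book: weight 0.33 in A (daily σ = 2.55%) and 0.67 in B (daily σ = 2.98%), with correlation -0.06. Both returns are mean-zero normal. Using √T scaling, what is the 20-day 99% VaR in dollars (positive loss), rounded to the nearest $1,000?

σ_p = √(0.33²·2.55² + 0.67²·2.98² + 2·-0.06·0.33·0.67·2.55·2.98) = 2.120%.
σ_{20d} = 2.120% × √20 = 9.481%.
z(99%) = 2.326.
VaR = 2.326 × 9.481% = 22.053%; on $4,000,000 that is $882,120.

$882,000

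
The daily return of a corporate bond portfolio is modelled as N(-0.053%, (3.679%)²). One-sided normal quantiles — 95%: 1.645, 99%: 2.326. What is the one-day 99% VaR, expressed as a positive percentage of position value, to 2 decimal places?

VaR = −μ + z·σ = −(-0.053%) + 2.326 × 3.679% = 8.610%.

8.61%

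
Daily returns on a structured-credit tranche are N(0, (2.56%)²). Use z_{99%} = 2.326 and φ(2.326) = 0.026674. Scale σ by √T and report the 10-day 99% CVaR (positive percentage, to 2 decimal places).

σ_{10d} = 2.56% × √10 = 8.095%.
ES multiplier = φ(z)/(1−α) = 0.026674/0.01 = 2.667.
ES = 8.095% × 2.667 = 21.589%.

21.59%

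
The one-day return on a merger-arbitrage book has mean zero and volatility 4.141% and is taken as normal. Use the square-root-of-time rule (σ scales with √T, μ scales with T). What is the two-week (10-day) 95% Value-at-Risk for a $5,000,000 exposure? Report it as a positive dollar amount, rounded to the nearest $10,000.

$1,080,000

At 95%, z = 1.645.
σ_{10d} = 4.141% × √10 = 13.095%.
VaR = 1.645 × 13.095% = 21.541%.
On $5,000,000: 0.21541 × $5,000,000 = $1,077,050.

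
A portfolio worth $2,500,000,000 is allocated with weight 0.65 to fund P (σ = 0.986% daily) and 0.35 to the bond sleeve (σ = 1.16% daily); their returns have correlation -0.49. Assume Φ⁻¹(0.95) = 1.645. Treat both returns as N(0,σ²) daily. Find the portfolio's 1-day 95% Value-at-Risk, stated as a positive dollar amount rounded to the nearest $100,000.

$23,300,000

σ_p² = 0.65²·0.986² + 0.35²·1.16² + 2·-0.49·0.65·0.35·0.986·1.16 = 0.3206 (%²).
σ_p = √0.3206 = 0.566%.
VaR = 1.645 × 0.566% = 0.931%; on $2,500,000,000 that is $23,275,000.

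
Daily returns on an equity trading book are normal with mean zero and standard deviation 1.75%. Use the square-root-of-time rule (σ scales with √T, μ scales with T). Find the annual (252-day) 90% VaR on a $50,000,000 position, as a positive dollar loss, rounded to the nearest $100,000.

$17,800,000

At 90%, z = 1.282.
σ_{252d} = 1.75% × √252 = 27.780%.
VaR = 1.282 × 27.780% = 35.614%.
On $50,000,000: 0.35614 × $50,000,000 = $17,807,000.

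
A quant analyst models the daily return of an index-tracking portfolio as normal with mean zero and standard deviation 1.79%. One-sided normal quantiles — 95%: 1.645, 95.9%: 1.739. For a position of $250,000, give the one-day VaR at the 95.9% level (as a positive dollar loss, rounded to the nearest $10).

$7,780

VaR = z·σ = 1.739 × 1.79% = 3.113%.
On $250,000: 0.03113 × $250,000 = $7,782.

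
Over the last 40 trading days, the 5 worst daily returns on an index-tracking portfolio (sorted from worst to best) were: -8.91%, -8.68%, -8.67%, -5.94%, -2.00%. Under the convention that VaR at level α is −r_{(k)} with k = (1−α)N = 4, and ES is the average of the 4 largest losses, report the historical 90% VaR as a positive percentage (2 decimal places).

5.94%

k = 4; the 4th lowest return is -5.94%, so VaR = 5.94%.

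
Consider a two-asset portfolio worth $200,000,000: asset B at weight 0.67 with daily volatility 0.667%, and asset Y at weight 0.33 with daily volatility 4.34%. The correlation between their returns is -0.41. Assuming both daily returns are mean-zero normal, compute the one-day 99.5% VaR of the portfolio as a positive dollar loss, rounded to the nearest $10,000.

σ_p² = 0.67²·0.667² + 0.33²·4.34² + 2·-0.41·0.67·0.33·0.667·4.34 = 1.7261 (%²).
σ_p = √1.7261 = 1.314%.
At 99.5%, z = 2.576.
VaR = 2.576 × 1.314% = 3.385%; on $200,000,000 that is $6,770,000.

$6,770,000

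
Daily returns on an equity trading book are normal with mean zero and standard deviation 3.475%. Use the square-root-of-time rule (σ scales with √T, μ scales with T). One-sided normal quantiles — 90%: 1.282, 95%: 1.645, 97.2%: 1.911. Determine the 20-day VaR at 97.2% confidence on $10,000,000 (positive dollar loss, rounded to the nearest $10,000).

$2,970,000

σ_{20d} = 3.475% × √20 = 15.541%.
VaR = 1.911 × 15.541% = 29.699%.
On $10,000,000: 0.29699 × $10,000,000 = $2,969,900.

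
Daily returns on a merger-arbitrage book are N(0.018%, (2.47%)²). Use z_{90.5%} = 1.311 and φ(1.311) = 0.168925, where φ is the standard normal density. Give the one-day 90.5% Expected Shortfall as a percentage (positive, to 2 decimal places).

Tail multiplier: φ(z)/(1−α) = 0.168925 / 0.095 = 1.778.
ES = −(0.018%) + 2.47% × 1.778 = 4.374%.

4.37%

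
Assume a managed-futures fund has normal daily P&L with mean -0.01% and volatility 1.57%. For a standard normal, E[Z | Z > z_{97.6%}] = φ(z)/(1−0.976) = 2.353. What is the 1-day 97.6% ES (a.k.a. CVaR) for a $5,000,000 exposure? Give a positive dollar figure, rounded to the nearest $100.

$185,200

ES = −(-0.01%) + 1.57% × 2.353 = 3.704%.
On $5,000,000: 0.03704 × $5,000,000 = $185,200.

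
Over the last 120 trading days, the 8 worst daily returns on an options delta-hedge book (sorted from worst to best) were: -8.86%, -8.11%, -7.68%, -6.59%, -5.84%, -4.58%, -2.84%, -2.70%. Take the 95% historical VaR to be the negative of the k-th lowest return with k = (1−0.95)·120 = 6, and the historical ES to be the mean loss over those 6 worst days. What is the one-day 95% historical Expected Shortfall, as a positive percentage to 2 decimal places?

The 6 worst returns sum to -41.66%.
ES = −(-41.66%) / 6 = 6.9433…% ≈ 6.94%.

6.94%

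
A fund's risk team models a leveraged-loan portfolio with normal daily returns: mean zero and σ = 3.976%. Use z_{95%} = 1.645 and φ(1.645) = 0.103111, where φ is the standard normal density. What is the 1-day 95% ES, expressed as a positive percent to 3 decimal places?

8.199%

Tail multiplier: φ(z)/(1−α) = 0.103111 / 0.05 = 2.062.
ES = 3.976% × 2.062 = 8.199%.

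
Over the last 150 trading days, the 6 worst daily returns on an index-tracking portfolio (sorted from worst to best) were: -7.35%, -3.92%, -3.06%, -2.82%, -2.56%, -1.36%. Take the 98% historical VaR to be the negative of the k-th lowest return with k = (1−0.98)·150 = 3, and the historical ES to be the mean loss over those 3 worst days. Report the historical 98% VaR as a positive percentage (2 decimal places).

k = 3; the 3rd lowest return is -3.06%, so VaR = 3.06%.

3.06%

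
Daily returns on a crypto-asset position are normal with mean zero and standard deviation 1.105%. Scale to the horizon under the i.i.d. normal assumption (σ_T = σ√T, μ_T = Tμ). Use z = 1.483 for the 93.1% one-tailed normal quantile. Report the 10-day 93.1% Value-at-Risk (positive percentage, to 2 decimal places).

σ_{10d} = 1.105% × √10 = 3.494%.
VaR = 1.483 × 3.494% = 5.182%.

5.18%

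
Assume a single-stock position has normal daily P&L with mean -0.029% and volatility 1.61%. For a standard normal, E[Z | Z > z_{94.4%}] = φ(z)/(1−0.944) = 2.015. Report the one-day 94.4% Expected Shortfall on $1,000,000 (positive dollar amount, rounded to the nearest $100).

ES = −(-0.029%) + 1.61% × 2.015 = 3.273%.
On $1,000,000: 0.03273 × $1,000,000 = $32,730.

$32,700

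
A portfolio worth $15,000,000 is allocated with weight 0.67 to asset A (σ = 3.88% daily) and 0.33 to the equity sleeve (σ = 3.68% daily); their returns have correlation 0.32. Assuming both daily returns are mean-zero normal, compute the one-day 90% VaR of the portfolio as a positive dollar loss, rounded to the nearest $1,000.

$616,000

σ_p² = 0.67²·3.88² + 0.33²·3.68² + 2·0.32·0.67·0.33·3.88·3.68 = 10.2531 (%²).
σ_p = √10.2531 = 3.202%.
At 90%, z = 1.282.
VaR = 1.282 × 3.202% = 4.105%; on $15,000,000 that is $615,750.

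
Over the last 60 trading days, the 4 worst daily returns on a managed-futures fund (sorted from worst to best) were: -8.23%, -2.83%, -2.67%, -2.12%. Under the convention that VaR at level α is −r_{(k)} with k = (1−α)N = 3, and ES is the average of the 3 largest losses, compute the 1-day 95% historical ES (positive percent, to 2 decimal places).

The 3 worst returns sum to -13.73%.
ES = −(-13.73%) / 3 = 4.5766…% ≈ 4.58%.

4.58%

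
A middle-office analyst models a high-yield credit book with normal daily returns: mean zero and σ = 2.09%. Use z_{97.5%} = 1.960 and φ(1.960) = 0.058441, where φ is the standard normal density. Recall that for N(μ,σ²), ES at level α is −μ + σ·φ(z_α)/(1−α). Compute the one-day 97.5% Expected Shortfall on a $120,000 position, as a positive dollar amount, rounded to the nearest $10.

$5,860

Tail multiplier: φ(z)/(1−α) = 0.058441 / 0.025 = 2.338.
ES = 2.09% × 2.338 = 4.886%.
On $120,000: 0.04886 × $120,000 = $5,863.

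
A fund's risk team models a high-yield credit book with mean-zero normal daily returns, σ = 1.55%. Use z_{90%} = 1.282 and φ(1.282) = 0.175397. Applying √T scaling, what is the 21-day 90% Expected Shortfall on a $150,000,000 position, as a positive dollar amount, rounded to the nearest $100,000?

σ_{21d} = 1.55% × √21 = 7.103%.
ES multiplier = φ(z)/(1−α) = 0.175397/0.1 = 1.754.
ES = 7.103% × 1.754 = 12.459%; on $150,000,000: $18,688,500.

$18,700,000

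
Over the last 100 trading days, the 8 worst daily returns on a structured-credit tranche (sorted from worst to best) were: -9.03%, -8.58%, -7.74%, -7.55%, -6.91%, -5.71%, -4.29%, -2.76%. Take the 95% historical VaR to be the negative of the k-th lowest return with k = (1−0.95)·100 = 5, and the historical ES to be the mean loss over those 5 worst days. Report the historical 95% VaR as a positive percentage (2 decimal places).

k = 5; the 5th lowest return is -6.91%, so VaR = 6.91%.

6.91%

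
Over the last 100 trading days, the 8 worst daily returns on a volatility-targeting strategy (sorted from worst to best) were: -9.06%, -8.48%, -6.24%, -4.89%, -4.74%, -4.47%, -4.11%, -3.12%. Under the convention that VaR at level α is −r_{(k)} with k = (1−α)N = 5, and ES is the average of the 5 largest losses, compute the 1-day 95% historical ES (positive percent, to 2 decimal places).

The 5 worst returns sum to -33.41%.
ES = −(-33.41%) / 5 = 6.682% ≈ 6.68%.

6.68%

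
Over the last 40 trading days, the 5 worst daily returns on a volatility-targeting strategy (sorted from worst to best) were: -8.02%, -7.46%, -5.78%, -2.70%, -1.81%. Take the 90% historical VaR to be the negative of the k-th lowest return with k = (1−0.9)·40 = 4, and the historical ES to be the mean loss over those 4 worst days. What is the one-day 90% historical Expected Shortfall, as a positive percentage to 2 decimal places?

The 4 worst returns sum to -23.96%.
ES = −(-23.96%) / 4 = 5.99%.

5.99%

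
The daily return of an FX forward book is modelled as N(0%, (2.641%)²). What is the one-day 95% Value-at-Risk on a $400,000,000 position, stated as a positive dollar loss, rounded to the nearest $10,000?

$17,380,000

At 95% one-sided, z = 1.645.
VaR = z·σ = 1.645 × 2.641% = 4.344%.
On $400,000,000: 0.04344 × $400,000,000 = $17,376,000.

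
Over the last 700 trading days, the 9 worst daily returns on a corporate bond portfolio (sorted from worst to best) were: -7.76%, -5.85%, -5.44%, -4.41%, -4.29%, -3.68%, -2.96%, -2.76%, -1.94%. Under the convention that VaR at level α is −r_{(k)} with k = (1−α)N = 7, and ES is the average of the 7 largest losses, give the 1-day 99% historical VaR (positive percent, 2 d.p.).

k = 7; the 7th lowest return is -2.96%, so VaR = 2.96%.

2.96%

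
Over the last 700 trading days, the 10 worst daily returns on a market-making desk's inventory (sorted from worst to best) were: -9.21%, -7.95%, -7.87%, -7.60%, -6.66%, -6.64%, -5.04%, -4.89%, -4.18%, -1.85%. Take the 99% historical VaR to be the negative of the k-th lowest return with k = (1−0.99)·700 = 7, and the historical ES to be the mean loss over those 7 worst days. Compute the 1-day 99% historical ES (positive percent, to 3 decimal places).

The 7 worst returns sum to -50.97%.
ES = −(-50.97%) / 7 = 7.2814…% ≈ 7.281%.

7.281%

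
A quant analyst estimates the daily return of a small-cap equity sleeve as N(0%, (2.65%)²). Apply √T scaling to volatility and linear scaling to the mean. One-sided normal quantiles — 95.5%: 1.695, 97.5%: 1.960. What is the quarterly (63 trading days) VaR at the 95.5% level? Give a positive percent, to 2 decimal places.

35.65%

σ_{63d} = 2.65% × √63 = 21.034%.
VaR = 1.695 × 21.034% = 35.653%.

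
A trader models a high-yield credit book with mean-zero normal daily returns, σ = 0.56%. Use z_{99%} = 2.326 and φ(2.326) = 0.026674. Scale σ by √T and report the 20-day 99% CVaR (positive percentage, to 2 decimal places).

6.68%

σ_{20d} = 0.56% × √20 = 2.504%.
ES multiplier = φ(z)/(1−α) = 0.026674/0.01 = 2.667.
ES = 2.504% × 2.667 = 6.678%.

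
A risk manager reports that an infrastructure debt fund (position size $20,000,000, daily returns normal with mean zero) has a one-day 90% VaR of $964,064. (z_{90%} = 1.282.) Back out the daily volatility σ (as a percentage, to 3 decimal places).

3.760%

VaR as a fraction: $964,064 / $20,000,000 = 4.820%.
σ = VaR / z = 4.820% / 1.282 = 3.760%.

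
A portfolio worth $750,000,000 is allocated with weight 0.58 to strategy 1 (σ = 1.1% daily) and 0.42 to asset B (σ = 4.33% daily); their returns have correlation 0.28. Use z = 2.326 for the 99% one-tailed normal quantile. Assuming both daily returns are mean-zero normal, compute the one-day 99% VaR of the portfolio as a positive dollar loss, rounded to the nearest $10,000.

$36,440,000

σ_p² = 0.58²·1.1² + 0.42²·4.33² + 2·0.28·0.58·0.42·1.1·4.33 = 4.3641 (%²).
σ_p = √4.3641 = 2.089%.
VaR = 2.326 × 2.089% = 4.859%; on $750,000,000 that is $36,442,500.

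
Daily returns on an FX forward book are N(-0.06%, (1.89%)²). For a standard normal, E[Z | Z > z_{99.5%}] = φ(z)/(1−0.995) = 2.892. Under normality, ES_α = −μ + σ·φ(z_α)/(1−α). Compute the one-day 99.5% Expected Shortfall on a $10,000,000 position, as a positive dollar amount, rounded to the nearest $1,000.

ES = −(-0.06%) + 1.89% × 2.892 = 5.526%.
On $10,000,000: 0.05526 × $10,000,000 = $552,600.

$553,000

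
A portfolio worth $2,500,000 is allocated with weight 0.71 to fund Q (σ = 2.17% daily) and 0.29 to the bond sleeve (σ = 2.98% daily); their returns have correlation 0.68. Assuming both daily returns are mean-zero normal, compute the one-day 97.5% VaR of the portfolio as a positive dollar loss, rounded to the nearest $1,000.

$109,000

σ_p² = 0.71²·2.17² + 0.29²·2.98² + 2·0.68·0.71·0.29·2.17·2.98 = 4.9314 (%²).
σ_p = √4.9314 = 2.221%.
At 97.5%, z = 1.960.
VaR = 1.960 × 2.221% = 4.353%; on $2,500,000 that is $108,825.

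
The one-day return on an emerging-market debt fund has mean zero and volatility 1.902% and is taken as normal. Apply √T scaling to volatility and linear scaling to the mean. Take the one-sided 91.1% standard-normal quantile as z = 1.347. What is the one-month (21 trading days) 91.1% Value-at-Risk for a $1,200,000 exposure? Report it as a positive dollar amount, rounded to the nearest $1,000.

$141,000

σ_{21d} = 1.902% × √21 = 8.716%.
VaR = 1.347 × 8.716% = 11.740%.
On $1,200,000: 0.11740 × $1,200,000 = $140,880.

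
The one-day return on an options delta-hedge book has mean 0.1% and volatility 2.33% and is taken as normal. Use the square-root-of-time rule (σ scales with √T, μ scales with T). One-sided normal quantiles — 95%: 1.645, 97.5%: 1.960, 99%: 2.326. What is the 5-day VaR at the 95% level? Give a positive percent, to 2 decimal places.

σ_{5d} = 2.33% × √5 = 5.210%; μ_{5d} = 5 × 0.1% = 0.500%.
VaR = −(0.500%) + 1.645 × 5.210% = 8.070%.

8.07%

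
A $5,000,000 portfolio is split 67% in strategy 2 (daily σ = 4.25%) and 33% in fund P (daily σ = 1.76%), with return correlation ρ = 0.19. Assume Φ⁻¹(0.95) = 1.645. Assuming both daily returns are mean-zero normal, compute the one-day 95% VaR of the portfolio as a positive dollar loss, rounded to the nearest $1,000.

$248,000

σ_p² = 0.67²·4.25² + 0.33²·1.76² + 2·0.19·0.67·0.33·4.25·1.76 = 9.0740 (%²).
σ_p = √9.0740 = 3.012%.
VaR = 1.645 × 3.012% = 4.955%; on $5,000,000 that is $247,750.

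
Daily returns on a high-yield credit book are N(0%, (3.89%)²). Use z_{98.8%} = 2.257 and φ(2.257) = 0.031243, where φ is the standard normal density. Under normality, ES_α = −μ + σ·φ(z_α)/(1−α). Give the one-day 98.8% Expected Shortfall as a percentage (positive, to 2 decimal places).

Tail multiplier: φ(z)/(1−α) = 0.031243 / 0.012 = 2.604.
ES = 3.89% × 2.604 = 10.130%.

10.13%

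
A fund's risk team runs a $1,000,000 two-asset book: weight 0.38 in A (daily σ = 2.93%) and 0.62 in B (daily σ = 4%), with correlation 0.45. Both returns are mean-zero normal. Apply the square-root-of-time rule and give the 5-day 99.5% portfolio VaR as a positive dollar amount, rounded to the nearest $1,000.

σ_p = √(0.38²·2.93² + 0.62²·4² + 2·0.45·0.38·0.62·2.93·4) = 3.142%.
σ_{5d} = 3.142% × √5 = 7.026%.
z(99.5%) = 2.576.
VaR = 2.576 × 7.026% = 18.099%; on $1,000,000 that is $180,990.

$181,000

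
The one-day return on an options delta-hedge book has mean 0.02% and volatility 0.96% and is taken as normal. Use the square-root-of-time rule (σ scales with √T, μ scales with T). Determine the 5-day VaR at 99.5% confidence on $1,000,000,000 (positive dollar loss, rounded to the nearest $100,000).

$54,300,000

At 99.5%, z = 2.576.
σ_{5d} = 0.96% × √5 = 2.147%; μ_{5d} = 5 × 0.02% = 0.100%.
VaR = −(0.100%) + 2.576 × 2.147% = 5.431%.
On $1,000,000,000: 0.05431 × $1,000,000,000 = $54,310,000.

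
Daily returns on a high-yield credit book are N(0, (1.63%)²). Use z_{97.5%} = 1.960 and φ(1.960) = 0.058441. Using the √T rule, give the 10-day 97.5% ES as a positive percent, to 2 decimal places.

12.05%

σ_{10d} = 1.63% × √10 = 5.155%.
ES multiplier = φ(z)/(1−α) = 0.058441/0.025 = 2.338.
ES = 5.155% × 2.338 = 12.052%.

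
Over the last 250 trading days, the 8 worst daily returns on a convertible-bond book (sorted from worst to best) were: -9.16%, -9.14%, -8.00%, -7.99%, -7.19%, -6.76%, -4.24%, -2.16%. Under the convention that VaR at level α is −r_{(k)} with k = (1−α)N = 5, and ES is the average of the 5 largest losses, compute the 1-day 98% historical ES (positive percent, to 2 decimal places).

The 5 worst returns sum to -41.48%.
ES = −(-41.48%) / 5 = 8.296% ≈ 8.30%.

8.30%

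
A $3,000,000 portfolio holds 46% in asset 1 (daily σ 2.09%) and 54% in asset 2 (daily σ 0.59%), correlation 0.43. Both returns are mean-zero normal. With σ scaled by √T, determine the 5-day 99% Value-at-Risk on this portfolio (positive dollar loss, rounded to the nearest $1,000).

$177,000

σ_p = √(0.46²·2.09² + 0.54²·0.59² + 2·0.43·0.46·0.54·2.09·0.59) = 1.135%.
σ_{5d} = 1.135% × √5 = 2.538%.
z(99%) = 2.326.
VaR = 2.326 × 2.538% = 5.903%; on $3,000,000 that is $177,090.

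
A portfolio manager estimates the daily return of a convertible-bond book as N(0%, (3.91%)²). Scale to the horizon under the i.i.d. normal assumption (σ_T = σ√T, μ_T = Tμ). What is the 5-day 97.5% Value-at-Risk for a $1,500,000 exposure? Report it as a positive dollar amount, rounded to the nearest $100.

$257,000

At 97.5%, z = 1.960.
σ_{5d} = 3.91% × √5 = 8.743%.
VaR = 1.960 × 8.743% = 17.136%.
On $1,500,000: 0.17136 × $1,500,000 = $257,040.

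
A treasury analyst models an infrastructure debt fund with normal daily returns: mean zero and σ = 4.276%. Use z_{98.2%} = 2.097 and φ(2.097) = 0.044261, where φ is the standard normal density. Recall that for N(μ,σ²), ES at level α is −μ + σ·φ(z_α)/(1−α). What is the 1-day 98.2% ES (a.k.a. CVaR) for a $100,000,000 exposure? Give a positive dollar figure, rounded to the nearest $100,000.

$10,500,000

Tail multiplier: φ(z)/(1−α) = 0.044261 / 0.018 = 2.459.
ES = 4.276% × 2.459 = 10.515%.
On $100,000,000: 0.10515 × $100,000,000 = $10,515,000.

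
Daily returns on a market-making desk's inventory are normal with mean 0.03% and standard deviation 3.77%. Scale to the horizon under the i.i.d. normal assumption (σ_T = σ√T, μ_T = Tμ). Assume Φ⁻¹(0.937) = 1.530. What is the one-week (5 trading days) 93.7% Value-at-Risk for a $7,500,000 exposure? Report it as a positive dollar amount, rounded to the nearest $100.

$956,100

σ_{5d} = 3.77% × √5 = 8.430%; μ_{5d} = 5 × 0.03% = 0.150%.
VaR = −(0.150%) + 1.530 × 8.430% = 12.748%.
On $7,500,000: 0.12748 × $7,500,000 = $956,100.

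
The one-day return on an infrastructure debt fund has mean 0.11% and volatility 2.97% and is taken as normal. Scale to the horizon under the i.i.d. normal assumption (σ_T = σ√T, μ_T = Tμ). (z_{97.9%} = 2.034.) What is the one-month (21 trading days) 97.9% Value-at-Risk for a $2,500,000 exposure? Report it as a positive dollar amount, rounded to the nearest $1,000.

$634,000

σ_{21d} = 2.97% × √21 = 13.610%; μ_{21d} = 21 × 0.11% = 2.310%.
VaR = −(2.310%) + 2.034 × 13.610% = 25.373%.
On $2,500,000: 0.25373 × $2,500,000 = $634,325.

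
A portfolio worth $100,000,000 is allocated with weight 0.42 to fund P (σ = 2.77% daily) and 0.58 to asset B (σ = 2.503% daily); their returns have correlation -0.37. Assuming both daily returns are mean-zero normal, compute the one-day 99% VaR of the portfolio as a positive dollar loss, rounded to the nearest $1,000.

$3,459,000

σ_p² = 0.42²·2.77² + 0.58²·2.503² + 2·-0.37·0.42·0.58·2.77·2.503 = 2.2112 (%²).
σ_p = √2.2112 = 1.487%.
At 99%, z = 2.326.
VaR = 2.326 × 1.487% = 3.459%; on $100,000,000 that is $3,459,000.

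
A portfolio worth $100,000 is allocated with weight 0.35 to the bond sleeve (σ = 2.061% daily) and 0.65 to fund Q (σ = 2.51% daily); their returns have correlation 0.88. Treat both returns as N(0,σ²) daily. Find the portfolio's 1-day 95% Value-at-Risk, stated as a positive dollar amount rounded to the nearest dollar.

σ_p² = 0.35²·2.061² + 0.65²·2.51² + 2·0.88·0.35·0.65·2.061·2.51 = 5.2535 (%²).
σ_p = √5.2535 = 2.292%.
At 95%, z = 1.645.
VaR = 1.645 × 2.292% = 3.770%; on $100,000 that is $3,770.

$3,770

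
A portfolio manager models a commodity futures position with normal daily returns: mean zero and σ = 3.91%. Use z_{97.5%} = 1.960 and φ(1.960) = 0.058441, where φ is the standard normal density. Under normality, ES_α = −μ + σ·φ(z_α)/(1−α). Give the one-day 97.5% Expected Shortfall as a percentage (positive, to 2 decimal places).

Tail multiplier: φ(z)/(1−α) = 0.058441 / 0.025 = 2.338.
ES = 3.91% × 2.338 = 9.142%.

9.14%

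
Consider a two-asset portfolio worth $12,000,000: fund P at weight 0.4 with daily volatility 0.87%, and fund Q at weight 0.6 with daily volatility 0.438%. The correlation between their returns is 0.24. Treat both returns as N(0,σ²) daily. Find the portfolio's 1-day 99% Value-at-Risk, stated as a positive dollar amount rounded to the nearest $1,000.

$135,000

σ_p² = 0.4²·0.87² + 0.6²·0.438² + 2·0.24·0.4·0.6·0.87·0.438 = 0.2341 (%²).
σ_p = √0.2341 = 0.484%.
At 99%, z = 2.326.
VaR = 2.326 × 0.484% = 1.126%; on $12,000,000 that is $135,120.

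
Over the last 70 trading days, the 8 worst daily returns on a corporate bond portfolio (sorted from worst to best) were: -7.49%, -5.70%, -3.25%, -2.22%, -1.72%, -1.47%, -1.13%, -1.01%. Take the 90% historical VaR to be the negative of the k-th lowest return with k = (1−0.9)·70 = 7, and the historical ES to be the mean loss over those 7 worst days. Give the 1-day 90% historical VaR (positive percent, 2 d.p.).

1.13%

k = 7; the 7th lowest return is -1.13%, so VaR = 1.13%.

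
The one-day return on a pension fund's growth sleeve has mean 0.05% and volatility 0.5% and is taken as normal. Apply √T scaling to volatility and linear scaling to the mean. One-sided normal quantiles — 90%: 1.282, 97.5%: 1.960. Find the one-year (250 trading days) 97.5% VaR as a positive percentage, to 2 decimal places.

3.00%

σ_{250d} = 0.5% × √250 = 7.906%; μ_{250d} = 250 × 0.05% = 12.500%.
VaR = −(12.500%) + 1.960 × 7.906% = 2.996%.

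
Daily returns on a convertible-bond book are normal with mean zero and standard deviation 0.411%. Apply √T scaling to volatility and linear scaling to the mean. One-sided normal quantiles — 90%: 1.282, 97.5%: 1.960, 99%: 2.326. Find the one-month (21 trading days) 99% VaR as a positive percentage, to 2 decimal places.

4.38%

σ_{21d} = 0.411% × √21 = 1.883%.
VaR = 2.326 × 1.883% = 4.380%.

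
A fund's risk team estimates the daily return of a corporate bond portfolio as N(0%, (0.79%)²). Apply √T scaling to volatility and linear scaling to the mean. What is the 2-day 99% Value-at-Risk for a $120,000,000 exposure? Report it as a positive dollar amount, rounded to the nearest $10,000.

At 99%, z = 2.326.
σ_{2d} = 0.79% × √2 = 1.117%.
VaR = 2.326 × 1.117% = 2.598%.
On $120,000,000: 0.02598 × $120,000,000 = $3,117,600.

$3,120,000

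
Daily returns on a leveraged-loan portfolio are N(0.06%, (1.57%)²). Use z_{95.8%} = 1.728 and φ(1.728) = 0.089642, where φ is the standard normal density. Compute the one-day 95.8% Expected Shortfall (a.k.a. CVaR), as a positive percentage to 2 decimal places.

3.29%

Tail multiplier: φ(z)/(1−α) = 0.089642 / 0.042 = 2.134.
ES = −(0.06%) + 1.57% × 2.134 = 3.290%.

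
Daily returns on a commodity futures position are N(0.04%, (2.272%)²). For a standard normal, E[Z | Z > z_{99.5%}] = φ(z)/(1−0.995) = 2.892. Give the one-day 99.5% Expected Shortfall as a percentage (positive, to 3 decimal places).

6.531%

ES = −(0.04%) + 2.272% × 2.892 = 6.531%.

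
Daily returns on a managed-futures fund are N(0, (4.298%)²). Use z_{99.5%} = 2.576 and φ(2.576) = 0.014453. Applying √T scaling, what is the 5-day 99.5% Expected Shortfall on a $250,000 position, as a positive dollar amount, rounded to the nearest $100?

σ_{5d} = 4.298% × √5 = 9.611%.
ES multiplier = φ(z)/(1−α) = 0.014453/0.005 = 2.891.
ES = 9.611% × 2.891 = 27.785%; on $250,000: $69,462.

$69,500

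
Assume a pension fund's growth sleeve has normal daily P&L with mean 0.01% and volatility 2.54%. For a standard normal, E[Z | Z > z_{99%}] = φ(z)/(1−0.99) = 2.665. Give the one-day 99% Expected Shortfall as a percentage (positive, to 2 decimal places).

ES = −(0.01%) + 2.54% × 2.665 = 6.759%.

6.76%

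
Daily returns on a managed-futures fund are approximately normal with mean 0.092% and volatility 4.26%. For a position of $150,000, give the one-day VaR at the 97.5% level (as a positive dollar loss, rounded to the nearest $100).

At 97.5% one-sided, z = 1.960.
VaR = −μ + z·σ = −(0.092%) + 1.960 × 4.26% = 8.258%.
On $150,000: 0.08258 × $150,000 = $12,387.

$12,400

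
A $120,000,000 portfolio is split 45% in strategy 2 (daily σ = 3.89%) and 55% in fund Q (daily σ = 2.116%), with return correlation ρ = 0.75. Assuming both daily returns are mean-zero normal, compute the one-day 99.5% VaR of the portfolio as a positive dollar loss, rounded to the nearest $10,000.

σ_p² = 0.45²·3.89² + 0.55²·2.116² + 2·0.75·0.45·0.55·3.89·2.116 = 7.4745 (%²).
σ_p = √7.4745 = 2.734%.
At 99.5%, z = 2.576.
VaR = 2.576 × 2.734% = 7.043%; on $120,000,000 that is $8,451,600.

$8,450,000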